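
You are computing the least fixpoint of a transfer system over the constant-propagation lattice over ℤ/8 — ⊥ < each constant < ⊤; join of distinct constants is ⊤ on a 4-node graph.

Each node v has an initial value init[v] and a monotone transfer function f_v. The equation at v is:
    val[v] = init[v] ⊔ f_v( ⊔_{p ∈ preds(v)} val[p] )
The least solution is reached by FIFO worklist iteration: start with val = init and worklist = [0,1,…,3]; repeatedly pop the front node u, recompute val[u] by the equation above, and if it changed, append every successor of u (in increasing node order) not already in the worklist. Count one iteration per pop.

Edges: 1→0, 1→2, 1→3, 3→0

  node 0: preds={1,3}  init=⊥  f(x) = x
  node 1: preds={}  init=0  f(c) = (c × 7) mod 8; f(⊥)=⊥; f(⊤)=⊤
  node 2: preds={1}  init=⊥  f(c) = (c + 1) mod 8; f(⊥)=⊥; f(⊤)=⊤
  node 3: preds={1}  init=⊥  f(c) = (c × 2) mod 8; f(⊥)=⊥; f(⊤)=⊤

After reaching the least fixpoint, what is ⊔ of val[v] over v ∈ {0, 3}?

0

Worklist (5 pops):
  #1 pop 0: in=0 → 0 (was ⊥); enqueue []
  #2 pop 1: in=⊥ → 0 (no change)
  #3 pop 2: in=0 → 1 (was ⊥); enqueue []
  #4 pop 3: in=0 → 0 (was ⊥); enqueue [0]
  #5 pop 0: in=0 → 0 (no change)

Fixpoint:
  val[0] = 0
  val[1] = 0
  val[2] = 1
  val[3] = 0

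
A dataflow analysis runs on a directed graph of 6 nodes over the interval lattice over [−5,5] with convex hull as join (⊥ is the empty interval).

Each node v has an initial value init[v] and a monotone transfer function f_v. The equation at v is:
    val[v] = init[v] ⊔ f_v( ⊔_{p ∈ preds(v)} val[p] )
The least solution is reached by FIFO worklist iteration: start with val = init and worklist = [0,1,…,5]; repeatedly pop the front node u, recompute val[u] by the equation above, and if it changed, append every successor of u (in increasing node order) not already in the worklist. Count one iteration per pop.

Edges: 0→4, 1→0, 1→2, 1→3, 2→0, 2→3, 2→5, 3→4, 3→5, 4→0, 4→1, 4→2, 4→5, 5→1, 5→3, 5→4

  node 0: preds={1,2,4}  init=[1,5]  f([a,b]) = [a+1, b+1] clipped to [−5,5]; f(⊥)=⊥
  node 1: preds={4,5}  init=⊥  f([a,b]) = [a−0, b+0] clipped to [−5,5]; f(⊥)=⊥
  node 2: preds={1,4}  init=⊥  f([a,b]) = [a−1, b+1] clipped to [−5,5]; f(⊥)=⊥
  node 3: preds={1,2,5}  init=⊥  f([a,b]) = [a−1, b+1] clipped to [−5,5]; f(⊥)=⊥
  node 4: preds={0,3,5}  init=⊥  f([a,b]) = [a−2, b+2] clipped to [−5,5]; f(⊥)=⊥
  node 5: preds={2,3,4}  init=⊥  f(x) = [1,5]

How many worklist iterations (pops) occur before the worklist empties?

Trace (20 dequeues):
  [1] u=0 | in ⊥ | out [1,5] | ==
  [2] u=1 | in ⊥ | out ⊥ | ==
  [3] u=2 | in ⊥ | out ⊥ | ==
  [4] u=3 | in ⊥ | out ⊥ | ==
  [5] u=4 | in [1,5] | out [-1,5] | prev ⊥ | push {0,1,2}
  [6] u=5 | in [-1,5] | out [1,5] | prev ⊥ | push {3,4}
  [7] u=0 | in [-1,5] | out [0,5] | prev [1,5] | push {}
  [8] u=1 | in [-1,5] | out [-1,5] | prev ⊥ | push {0}
  [9] u=2 | in [-1,5] | out [-2,5] | prev ⊥ | push {5}
  [10] u=3 | in [-2,5] | out [-3,5] | prev ⊥ | push {}
  [11] u=4 | in [-3,5] | out [-5,5] | prev [-1,5] | push {1,2}
  [12] u=0 | in [-5,5] | out [-4,5] | prev [0,5] | push {4}
  [13] u=5 | in [-5,5] | out [1,5] | ==
  [14] u=1 | in [-5,5] | out [-5,5] | prev [-1,5] | push {0,3}
  [15] u=2 | in [-5,5] | out [-5,5] | prev [-2,5] | push {5}
  [16] u=4 | in [-4,5] | out [-5,5] | ==
  [17] u=0 | in [-5,5] | out [-4,5] | ==
  [18] u=3 | in [-5,5] | out [-5,5] | prev [-3,5] | push {4}
  [19] u=5 | in [-5,5] | out [1,5] | ==
  [20] u=4 | in [-5,5] | out [-5,5] | ==

Converged values:
  [0] [-4,5]
  [1] [-5,5]
  [2] [-5,5]
  [3] [-5,5]
  [4] [-5,5]
  [5] [1,5]

20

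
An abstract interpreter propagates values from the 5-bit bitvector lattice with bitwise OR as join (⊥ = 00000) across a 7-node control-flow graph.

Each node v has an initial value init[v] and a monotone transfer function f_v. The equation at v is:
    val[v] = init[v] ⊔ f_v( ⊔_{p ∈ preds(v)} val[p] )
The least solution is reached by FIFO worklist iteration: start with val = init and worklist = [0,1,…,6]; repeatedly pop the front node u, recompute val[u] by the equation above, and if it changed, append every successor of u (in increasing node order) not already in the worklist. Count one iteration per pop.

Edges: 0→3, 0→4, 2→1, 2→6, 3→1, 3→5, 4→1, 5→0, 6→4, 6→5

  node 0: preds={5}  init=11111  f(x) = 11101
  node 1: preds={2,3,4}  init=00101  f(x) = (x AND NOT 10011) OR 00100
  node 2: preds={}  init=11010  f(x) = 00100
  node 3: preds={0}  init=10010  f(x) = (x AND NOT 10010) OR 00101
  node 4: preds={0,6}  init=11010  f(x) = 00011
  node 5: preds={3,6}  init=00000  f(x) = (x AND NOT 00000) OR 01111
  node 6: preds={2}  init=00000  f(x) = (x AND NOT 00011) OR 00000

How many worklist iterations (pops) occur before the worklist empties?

Worklist (11 pops):
  #1 pop 0: in=00000 → 11111 (no change)
  #2 pop 1: in=11010 → 01101 (was 00101); enqueue []
  #3 pop 2: in=00000 → 11110 (was 11010); enqueue [1]
  #4 pop 3: in=11111 → 11111 (was 10010); enqueue []
  #5 pop 4: in=11111 → 11011 (was 11010); enqueue []
  #6 pop 5: in=11111 → 11111 (was 00000); enqueue [0]
  #7 pop 6: in=11110 → 11100 (was 00000); enqueue [4,5]
  #8 pop 1: in=11111 → 01101 (no change)
  #9 pop 0: in=11111 → 11111 (no change)
  #10 pop 4: in=11111 → 11011 (no change)
  #11 pop 5: in=11111 → 11111 (no change)

Fixpoint:
  val[0] = 11111
  val[1] = 01101
  val[2] = 11110
  val[3] = 11111
  val[4] = 11011
  val[5] = 11111
  val[6] = 11100

11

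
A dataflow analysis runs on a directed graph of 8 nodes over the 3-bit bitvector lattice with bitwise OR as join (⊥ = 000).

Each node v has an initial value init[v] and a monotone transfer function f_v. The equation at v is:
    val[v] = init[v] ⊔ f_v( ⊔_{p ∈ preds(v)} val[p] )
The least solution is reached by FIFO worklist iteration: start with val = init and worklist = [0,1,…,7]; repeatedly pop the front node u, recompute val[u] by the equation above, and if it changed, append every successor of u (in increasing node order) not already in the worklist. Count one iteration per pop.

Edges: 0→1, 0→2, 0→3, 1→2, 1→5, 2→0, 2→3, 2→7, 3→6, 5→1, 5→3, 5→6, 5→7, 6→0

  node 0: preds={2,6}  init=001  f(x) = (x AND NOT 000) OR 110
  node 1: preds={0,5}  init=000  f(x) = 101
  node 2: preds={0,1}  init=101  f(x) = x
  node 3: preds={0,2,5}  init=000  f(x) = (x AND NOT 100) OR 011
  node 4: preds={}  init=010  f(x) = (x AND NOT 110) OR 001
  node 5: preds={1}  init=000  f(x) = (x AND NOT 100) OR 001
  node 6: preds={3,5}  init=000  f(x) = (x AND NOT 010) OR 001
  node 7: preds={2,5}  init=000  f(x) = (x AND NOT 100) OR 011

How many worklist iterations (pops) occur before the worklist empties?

Iteration log — 11 steps:
  step 1. node 0  ⊔preds=101  new=111  old=001  +wl: 
  step 2. node 1  ⊔preds=111  new=101  old=000  +wl: 
  step 3. node 2  ⊔preds=111  new=111  old=101  +wl: 0
  step 4. node 3  ⊔preds=111  new=011  old=000  +wl: 
  step 5. node 4  ⊔preds=000  new=011  old=010  +wl: 
  step 6. node 5  ⊔preds=101  new=001  old=000  +wl: 1,3
  step 7. node 6  ⊔preds=011  new=001  old=000  +wl: 
  step 8. node 7  ⊔preds=111  new=011  old=000  +wl: 
  step 9. node 0  ⊔preds=111  new=111  stable
  step 10. node 1  ⊔preds=111  new=101  stable
  step 11. node 3  ⊔preds=111  new=011  stable

Least fixpoint reached:
  node 0: 111
  node 1: 101
  node 2: 111
  node 3: 011
  node 4: 011
  node 5: 001
  node 6: 001
  node 7: 011

11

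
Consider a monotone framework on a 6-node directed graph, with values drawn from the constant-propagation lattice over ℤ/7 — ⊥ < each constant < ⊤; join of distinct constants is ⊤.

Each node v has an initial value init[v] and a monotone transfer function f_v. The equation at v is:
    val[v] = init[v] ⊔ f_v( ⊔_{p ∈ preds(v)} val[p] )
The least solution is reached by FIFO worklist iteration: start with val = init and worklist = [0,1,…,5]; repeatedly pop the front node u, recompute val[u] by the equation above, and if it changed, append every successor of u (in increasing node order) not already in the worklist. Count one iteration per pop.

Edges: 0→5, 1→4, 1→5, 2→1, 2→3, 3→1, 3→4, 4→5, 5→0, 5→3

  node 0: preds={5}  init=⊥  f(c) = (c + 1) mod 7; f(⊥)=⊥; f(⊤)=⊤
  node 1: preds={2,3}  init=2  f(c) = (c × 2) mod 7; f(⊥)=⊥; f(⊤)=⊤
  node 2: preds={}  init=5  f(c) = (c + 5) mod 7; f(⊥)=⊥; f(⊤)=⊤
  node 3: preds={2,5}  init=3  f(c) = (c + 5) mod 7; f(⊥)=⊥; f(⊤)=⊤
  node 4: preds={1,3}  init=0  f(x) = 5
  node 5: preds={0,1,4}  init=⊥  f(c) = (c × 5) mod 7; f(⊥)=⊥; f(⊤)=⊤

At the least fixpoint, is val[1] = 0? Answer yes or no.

no

Trace (11 dequeues):
  [1] u=0 | in ⊥ | out ⊥ | ==
  [2] u=1 | in ⊤ | out ⊤ | prev 2 | push {}
  [3] u=2 | in ⊥ | out 5 | ==
  [4] u=3 | in 5 | out 3 | ==
  [5] u=4 | in ⊤ | out ⊤ | prev 0 | push {}
  [6] u=5 | in ⊤ | out ⊤ | prev ⊥ | push {0,3}
  [7] u=0 | in ⊤ | out ⊤ | prev ⊥ | push {5}
  [8] u=3 | in ⊤ | out ⊤ | prev 3 | push {1,4}
  [9] u=5 | in ⊤ | out ⊤ | ==
  [10] u=1 | in ⊤ | out ⊤ | ==
  [11] u=4 | in ⊤ | out ⊤ | ==

Converged values:
  [0] ⊤
  [1] ⊤
  [2] 5
  [3] ⊤
  [4] ⊤
  [5] ⊤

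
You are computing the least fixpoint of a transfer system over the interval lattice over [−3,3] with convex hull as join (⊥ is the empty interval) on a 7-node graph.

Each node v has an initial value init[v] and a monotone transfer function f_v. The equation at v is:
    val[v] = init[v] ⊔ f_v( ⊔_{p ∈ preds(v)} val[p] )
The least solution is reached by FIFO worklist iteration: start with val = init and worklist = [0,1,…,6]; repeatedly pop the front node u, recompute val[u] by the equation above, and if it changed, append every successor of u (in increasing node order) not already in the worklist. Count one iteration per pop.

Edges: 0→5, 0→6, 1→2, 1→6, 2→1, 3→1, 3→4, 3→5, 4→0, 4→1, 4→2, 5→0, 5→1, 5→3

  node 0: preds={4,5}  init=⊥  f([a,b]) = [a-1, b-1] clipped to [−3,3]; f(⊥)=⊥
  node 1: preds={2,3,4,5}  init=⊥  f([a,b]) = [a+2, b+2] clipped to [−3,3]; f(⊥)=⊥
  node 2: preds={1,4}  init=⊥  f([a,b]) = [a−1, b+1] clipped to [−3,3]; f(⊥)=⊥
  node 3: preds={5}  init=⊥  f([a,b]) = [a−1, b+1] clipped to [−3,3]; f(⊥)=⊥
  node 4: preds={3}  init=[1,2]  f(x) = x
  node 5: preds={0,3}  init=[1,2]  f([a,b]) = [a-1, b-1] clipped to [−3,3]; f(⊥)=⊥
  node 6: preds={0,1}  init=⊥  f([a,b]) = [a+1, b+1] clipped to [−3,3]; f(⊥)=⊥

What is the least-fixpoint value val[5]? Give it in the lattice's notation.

Worklist (25 pops):
  #1 pop 0: in=[1,2] → [0,1] (was ⊥); enqueue []
  #2 pop 1: in=[1,2] → [3,3] (was ⊥); enqueue []
  #3 pop 2: in=[1,3] → [0,3] (was ⊥); enqueue [1]
  #4 pop 3: in=[1,2] → [0,3] (was ⊥); enqueue []
  #5 pop 4: in=[0,3] → [0,3] (was [1,2]); enqueue [0,2]
  #6 pop 5: in=[0,3] → [-1,2] (was [1,2]); enqueue [3]
  #7 pop 6: in=[0,3] → [1,3] (was ⊥); enqueue []
  #8 pop 1: in=[-1,3] → [1,3] (was [3,3]); enqueue [6]
  #9 pop 0: in=[-1,3] → [-2,2] (was [0,1]); enqueue [5]
  #10 pop 2: in=[0,3] → [-1,3] (was [0,3]); enqueue [1]
  #11 pop 3: in=[-1,2] → [-2,3] (was [0,3]); enqueue [4]
  #12 pop 6: in=[-2,3] → [-1,3] (was [1,3]); enqueue []
  #13 pop 5: in=[-2,3] → [-3,2] (was [-1,2]); enqueue [0,3]
  #14 pop 1: in=[-3,3] → [-1,3] (was [1,3]); enqueue [2,6]
  #15 pop 4: in=[-2,3] → [-2,3] (was [0,3]); enqueue [1]
  #16 pop 0: in=[-3,3] → [-3,2] (was [-2,2]); enqueue [5]
  #17 pop 3: in=[-3,2] → [-3,3] (was [-2,3]); enqueue [4]
  #18 pop 2: in=[-2,3] → [-3,3] (was [-1,3]); enqueue []
  #19 pop 6: in=[-3,3] → [-2,3] (was [-1,3]); enqueue []
  #20 pop 1: in=[-3,3] → [-1,3] (no change)
  #21 pop 5: in=[-3,3] → [-3,2] (no change)
  #22 pop 4: in=[-3,3] → [-3,3] (was [-2,3]); enqueue [0,1,2]
  #23 pop 0: in=[-3,3] → [-3,2] (no change)
  #24 pop 1: in=[-3,3] → [-1,3] (no change)
  #25 pop 2: in=[-3,3] → [-3,3] (no change)

Fixpoint:
  val[0] = [-3,2]
  val[1] = [-1,3]
  val[2] = [-3,3]
  val[3] = [-3,3]
  val[4] = [-3,3]
  val[5] = [-3,2]
  val[6] = [-2,3]

[-3,2]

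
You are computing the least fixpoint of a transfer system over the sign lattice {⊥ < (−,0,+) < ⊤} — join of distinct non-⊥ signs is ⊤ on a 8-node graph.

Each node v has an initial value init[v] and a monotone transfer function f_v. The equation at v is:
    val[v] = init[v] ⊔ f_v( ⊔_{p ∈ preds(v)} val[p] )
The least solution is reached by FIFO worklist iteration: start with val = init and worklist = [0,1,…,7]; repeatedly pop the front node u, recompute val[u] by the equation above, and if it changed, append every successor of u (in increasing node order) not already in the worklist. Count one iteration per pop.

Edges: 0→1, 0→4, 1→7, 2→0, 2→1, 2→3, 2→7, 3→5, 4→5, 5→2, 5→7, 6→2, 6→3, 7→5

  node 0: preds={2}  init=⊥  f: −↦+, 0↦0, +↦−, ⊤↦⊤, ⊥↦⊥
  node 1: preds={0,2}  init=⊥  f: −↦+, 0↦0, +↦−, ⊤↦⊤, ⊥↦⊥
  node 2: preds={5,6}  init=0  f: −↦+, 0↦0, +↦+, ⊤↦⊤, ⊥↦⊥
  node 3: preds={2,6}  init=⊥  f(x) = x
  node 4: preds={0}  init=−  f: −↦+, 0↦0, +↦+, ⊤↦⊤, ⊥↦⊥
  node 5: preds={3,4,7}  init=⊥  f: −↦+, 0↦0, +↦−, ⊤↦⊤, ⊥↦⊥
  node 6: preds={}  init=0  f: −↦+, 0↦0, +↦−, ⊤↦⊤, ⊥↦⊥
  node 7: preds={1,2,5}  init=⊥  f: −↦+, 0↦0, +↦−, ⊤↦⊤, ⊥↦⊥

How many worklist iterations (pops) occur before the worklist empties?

Iteration log — 16 steps:
  step 1. node 0  ⊔preds=0  new=0  old=⊥  +wl: 
  step 2. node 1  ⊔preds=0  new=0  old=⊥  +wl: 
  step 3. node 2  ⊔preds=0  new=0  stable
  step 4. node 3  ⊔preds=0  new=0  old=⊥  +wl: 
  step 5. node 4  ⊔preds=0  new=⊤  old=−  +wl: 
  step 6. node 5  ⊔preds=⊤  new=⊤  old=⊥  +wl: 2
  step 7. node 6  ⊔preds=⊥  new=0  stable
  step 8. node 7  ⊔preds=⊤  new=⊤  old=⊥  +wl: 5
  step 9. node 2  ⊔preds=⊤  new=⊤  old=0  +wl: 0,1,3,7
  step 10. node 5  ⊔preds=⊤  new=⊤  stable
  step 11. node 0  ⊔preds=⊤  new=⊤  old=0  +wl: 4
  step 12. node 1  ⊔preds=⊤  new=⊤  old=0  +wl: 
  step 13. node 3  ⊔preds=⊤  new=⊤  old=0  +wl: 5
  step 14. node 7  ⊔preds=⊤  new=⊤  stable
  step 15. node 4  ⊔preds=⊤  new=⊤  stable
  step 16. node 5  ⊔preds=⊤  new=⊤  stable

Least fixpoint reached:
  node 0: ⊤
  node 1: ⊤
  node 2: ⊤
  node 3: ⊤
  node 4: ⊤
  node 5: ⊤
  node 6: 0
  node 7: ⊤

16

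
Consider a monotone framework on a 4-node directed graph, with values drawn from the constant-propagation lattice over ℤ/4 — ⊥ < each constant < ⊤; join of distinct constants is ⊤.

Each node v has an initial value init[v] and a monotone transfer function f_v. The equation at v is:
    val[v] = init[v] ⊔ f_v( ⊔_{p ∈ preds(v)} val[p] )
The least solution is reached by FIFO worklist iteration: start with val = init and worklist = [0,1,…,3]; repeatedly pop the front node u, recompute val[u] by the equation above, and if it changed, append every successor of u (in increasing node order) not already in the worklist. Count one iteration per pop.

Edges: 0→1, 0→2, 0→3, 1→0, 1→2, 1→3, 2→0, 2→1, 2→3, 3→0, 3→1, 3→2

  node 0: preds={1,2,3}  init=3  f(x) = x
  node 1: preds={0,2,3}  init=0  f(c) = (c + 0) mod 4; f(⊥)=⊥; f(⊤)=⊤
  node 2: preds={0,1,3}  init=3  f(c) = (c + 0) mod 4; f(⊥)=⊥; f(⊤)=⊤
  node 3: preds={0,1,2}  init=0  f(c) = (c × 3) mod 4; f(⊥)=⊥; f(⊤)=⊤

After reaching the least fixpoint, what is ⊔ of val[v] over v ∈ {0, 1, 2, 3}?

⊤

Worklist (7 pops):
  #1 pop 0: in=⊤ → ⊤ (was 3); enqueue []
  #2 pop 1: in=⊤ → ⊤ (was 0); enqueue [0]
  #3 pop 2: in=⊤ → ⊤ (was 3); enqueue [1]
  #4 pop 3: in=⊤ → ⊤ (was 0); enqueue [2]
  #5 pop 0: in=⊤ → ⊤ (no change)
  #6 pop 1: in=⊤ → ⊤ (no change)
  #7 pop 2: in=⊤ → ⊤ (no change)

Fixpoint:
  val[0] = ⊤
  val[1] = ⊤
  val[2] = ⊤
  val[3] = ⊤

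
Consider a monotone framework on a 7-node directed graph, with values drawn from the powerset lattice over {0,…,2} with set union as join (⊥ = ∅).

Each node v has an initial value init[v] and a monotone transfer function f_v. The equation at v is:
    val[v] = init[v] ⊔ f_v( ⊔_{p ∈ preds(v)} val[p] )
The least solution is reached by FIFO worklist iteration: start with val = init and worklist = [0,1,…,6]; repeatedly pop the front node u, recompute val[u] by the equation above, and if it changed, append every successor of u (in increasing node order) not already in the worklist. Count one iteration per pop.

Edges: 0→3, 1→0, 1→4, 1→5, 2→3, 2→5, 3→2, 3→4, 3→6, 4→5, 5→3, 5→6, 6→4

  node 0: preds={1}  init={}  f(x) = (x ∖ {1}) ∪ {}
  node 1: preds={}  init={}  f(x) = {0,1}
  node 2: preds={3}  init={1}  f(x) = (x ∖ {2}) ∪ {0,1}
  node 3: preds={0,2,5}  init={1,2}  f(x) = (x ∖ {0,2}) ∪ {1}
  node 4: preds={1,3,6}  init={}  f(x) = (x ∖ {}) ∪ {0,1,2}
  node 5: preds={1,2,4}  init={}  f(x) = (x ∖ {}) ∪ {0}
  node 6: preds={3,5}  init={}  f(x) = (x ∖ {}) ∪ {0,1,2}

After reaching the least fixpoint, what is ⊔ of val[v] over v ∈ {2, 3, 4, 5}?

{0,1,2}

Iteration log — 10 steps:
  step 1. node 0  ⊔preds={}  new={}  stable
  step 2. node 1  ⊔preds={}  new={0,1}  old={}  +wl: 0
  step 3. node 2  ⊔preds={1,2}  new={0,1}  old={1}  +wl: 
  step 4. node 3  ⊔preds={0,1}  new={1,2}  stable
  step 5. node 4  ⊔preds={0,1,2}  new={0,1,2}  old={}  +wl: 
  step 6. node 5  ⊔preds={0,1,2}  new={0,1,2}  old={}  +wl: 3
  step 7. node 6  ⊔preds={0,1,2}  new={0,1,2}  old={}  +wl: 4
  step 8. node 0  ⊔preds={0,1}  new={0}  old={}  +wl: 
  step 9. node 3  ⊔preds={0,1,2}  new={1,2}  stable
  step 10. node 4  ⊔preds={0,1,2}  new={0,1,2}  stable

Least fixpoint reached:
  node 0: {0}
  node 1: {0,1}
  node 2: {0,1}
  node 3: {1,2}
  node 4: {0,1,2}
  node 5: {0,1,2}
  node 6: {0,1,2}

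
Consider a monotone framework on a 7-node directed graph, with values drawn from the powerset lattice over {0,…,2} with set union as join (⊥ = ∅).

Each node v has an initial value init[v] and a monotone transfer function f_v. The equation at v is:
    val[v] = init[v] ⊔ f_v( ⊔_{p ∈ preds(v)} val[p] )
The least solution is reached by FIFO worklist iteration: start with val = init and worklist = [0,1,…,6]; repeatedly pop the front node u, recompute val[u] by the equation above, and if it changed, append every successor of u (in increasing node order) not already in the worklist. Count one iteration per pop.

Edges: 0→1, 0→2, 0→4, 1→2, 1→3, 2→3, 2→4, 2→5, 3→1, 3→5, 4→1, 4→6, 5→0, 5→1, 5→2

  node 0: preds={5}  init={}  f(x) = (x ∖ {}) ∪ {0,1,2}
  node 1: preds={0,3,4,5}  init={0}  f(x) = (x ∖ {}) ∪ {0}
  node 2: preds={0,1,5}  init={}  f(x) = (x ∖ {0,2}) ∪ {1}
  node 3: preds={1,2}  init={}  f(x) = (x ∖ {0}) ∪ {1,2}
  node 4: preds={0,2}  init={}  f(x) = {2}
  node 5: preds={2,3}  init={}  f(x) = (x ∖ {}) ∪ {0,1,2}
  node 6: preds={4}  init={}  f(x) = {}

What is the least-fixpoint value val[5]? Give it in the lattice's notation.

Worklist (10 pops):
  #1 pop 0: in={} → {0,1,2} (was {}); enqueue []
  #2 pop 1: in={0,1,2} → {0,1,2} (was {0}); enqueue []
  #3 pop 2: in={0,1,2} → {1} (was {}); enqueue []
  #4 pop 3: in={0,1,2} → {1,2} (was {}); enqueue [1]
  #5 pop 4: in={0,1,2} → {2} (was {}); enqueue []
  #6 pop 5: in={1,2} → {0,1,2} (was {}); enqueue [0,2]
  #7 pop 6: in={2} → {} (no change)
  #8 pop 1: in={0,1,2} → {0,1,2} (no change)
  #9 pop 0: in={0,1,2} → {0,1,2} (no change)
  #10 pop 2: in={0,1,2} → {1} (no change)

Fixpoint:
  val[0] = {0,1,2}
  val[1] = {0,1,2}
  val[2] = {1}
  val[3] = {1,2}
  val[4] = {2}
  val[5] = {0,1,2}
  val[6] = {}

{0,1,2}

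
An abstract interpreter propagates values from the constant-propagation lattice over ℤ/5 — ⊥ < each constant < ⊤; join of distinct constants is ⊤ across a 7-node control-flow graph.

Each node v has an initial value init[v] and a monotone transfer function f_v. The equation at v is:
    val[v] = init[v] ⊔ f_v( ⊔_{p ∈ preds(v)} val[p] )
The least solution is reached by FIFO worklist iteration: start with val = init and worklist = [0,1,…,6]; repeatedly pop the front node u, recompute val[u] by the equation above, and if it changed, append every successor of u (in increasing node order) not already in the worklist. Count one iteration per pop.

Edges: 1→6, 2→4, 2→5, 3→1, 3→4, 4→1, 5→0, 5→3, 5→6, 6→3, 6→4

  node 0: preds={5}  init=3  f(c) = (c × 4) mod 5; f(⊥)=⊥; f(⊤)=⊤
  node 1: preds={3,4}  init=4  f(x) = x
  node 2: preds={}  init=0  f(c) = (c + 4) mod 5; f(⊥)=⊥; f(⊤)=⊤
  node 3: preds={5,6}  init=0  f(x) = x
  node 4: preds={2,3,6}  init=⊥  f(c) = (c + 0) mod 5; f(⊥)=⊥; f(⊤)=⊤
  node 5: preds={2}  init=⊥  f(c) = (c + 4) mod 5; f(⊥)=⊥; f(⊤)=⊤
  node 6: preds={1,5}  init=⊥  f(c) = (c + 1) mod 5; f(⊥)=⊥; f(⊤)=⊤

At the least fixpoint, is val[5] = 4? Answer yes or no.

yes

Worklist (12 pops):
  #1 pop 0: in=⊥ → 3 (no change)
  #2 pop 1: in=0 → ⊤ (was 4); enqueue []
  #3 pop 2: in=⊥ → 0 (no change)
  #4 pop 3: in=⊥ → 0 (no change)
  #5 pop 4: in=0 → 0 (was ⊥); enqueue [1]
  #6 pop 5: in=0 → 4 (was ⊥); enqueue [0,3]
  #7 pop 6: in=⊤ → ⊤ (was ⊥); enqueue [4]
  #8 pop 1: in=0 → ⊤ (no change)
  #9 pop 0: in=4 → ⊤ (was 3); enqueue []
  #10 pop 3: in=⊤ → ⊤ (was 0); enqueue [1]
  #11 pop 4: in=⊤ → ⊤ (was 0); enqueue []
  #12 pop 1: in=⊤ → ⊤ (no change)

Fixpoint:
  val[0] = ⊤
  val[1] = ⊤
  val[2] = 0
  val[3] = ⊤
  val[4] = ⊤
  val[5] = 4
  val[6] = ⊤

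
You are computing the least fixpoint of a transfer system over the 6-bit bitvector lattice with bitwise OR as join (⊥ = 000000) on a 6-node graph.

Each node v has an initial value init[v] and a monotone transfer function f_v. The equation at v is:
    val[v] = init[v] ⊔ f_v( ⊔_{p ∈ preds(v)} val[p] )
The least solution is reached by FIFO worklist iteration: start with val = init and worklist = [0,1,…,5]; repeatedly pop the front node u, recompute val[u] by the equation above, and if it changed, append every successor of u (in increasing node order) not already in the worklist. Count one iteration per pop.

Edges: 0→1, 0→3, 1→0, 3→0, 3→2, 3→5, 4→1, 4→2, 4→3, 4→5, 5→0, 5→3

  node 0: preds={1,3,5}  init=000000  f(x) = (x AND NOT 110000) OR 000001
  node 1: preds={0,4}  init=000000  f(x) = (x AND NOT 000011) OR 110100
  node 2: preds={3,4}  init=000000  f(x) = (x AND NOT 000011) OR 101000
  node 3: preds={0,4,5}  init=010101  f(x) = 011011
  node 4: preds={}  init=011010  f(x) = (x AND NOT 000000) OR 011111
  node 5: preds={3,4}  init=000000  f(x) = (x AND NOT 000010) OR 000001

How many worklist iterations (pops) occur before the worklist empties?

Worklist (10 pops):
  #1 pop 0: in=010101 → 000101 (was 000000); enqueue []
  #2 pop 1: in=011111 → 111100 (was 000000); enqueue [0]
  #3 pop 2: in=011111 → 111100 (was 000000); enqueue []
  #4 pop 3: in=011111 → 011111 (was 010101); enqueue [2]
  #5 pop 4: in=000000 → 011111 (was 011010); enqueue [1,3]
  #6 pop 5: in=011111 → 011101 (was 000000); enqueue []
  #7 pop 0: in=111111 → 001111 (was 000101); enqueue []
  #8 pop 2: in=011111 → 111100 (no change)
  #9 pop 1: in=011111 → 111100 (no change)
  #10 pop 3: in=011111 → 011111 (no change)

Fixpoint:
  val[0] = 001111
  val[1] = 111100
  val[2] = 111100
  val[3] = 011111
  val[4] = 011111
  val[5] = 011101

10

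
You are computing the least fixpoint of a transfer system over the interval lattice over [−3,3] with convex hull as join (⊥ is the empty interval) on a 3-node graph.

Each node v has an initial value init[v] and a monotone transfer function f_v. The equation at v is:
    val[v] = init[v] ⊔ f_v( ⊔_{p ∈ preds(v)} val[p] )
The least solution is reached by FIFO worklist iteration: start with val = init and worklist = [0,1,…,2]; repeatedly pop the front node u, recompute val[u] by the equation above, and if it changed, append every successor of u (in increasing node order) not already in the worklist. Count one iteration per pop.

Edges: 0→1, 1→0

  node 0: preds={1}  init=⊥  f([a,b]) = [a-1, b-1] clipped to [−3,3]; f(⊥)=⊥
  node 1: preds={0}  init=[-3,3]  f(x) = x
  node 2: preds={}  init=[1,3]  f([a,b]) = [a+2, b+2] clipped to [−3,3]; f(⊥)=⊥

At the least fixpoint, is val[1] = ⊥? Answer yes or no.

no

Trace (3 dequeues):
  [1] u=0 | in [-3,3] | out [-3,2] | prev ⊥ | push {}
  [2] u=1 | in [-3,2] | out [-3,3] | ==
  [3] u=2 | in ⊥ | out [1,3] | ==

Converged values:
  [0] [-3,2]
  [1] [-3,3]
  [2] [1,3]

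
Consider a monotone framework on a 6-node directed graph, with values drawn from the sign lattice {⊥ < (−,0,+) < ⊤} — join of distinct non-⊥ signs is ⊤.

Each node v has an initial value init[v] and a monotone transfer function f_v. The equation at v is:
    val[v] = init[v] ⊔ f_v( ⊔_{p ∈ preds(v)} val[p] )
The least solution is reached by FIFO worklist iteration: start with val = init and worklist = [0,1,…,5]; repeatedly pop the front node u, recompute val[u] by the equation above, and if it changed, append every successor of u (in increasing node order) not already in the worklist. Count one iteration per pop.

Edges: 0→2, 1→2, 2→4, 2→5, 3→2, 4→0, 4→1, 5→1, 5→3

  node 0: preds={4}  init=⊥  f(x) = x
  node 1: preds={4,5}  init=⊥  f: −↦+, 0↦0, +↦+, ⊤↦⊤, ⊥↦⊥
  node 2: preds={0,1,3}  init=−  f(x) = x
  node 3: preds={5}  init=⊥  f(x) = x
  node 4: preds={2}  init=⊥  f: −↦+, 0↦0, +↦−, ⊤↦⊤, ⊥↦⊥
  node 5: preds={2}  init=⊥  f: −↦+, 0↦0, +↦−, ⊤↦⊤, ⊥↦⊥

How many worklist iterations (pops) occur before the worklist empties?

16

Iteration log — 16 steps:
  step 1. node 0  ⊔preds=⊥  new=⊥  stable
  step 2. node 1  ⊔preds=⊥  new=⊥  stable
  step 3. node 2  ⊔preds=⊥  new=−  stable
  step 4. node 3  ⊔preds=⊥  new=⊥  stable
  step 5. node 4  ⊔preds=−  new=+  old=⊥  +wl: 0,1
  step 6. node 5  ⊔preds=−  new=+  old=⊥  +wl: 3
  step 7. node 0  ⊔preds=+  new=+  old=⊥  +wl: 2
  step 8. node 1  ⊔preds=+  new=+  old=⊥  +wl: 
  step 9. node 3  ⊔preds=+  new=+  old=⊥  +wl: 
  step 10. node 2  ⊔preds=+  new=⊤  old=−  +wl: 4,5
  step 11. node 4  ⊔preds=⊤  new=⊤  old=+  +wl: 0,1
  step 12. node 5  ⊔preds=⊤  new=⊤  old=+  +wl: 3
  step 13. node 0  ⊔preds=⊤  new=⊤  old=+  +wl: 2
  step 14. node 1  ⊔preds=⊤  new=⊤  old=+  +wl: 
  step 15. node 3  ⊔preds=⊤  new=⊤  old=+  +wl: 
  step 16. node 2  ⊔preds=⊤  new=⊤  stable

Least fixpoint reached:
  node 0: ⊤
  node 1: ⊤
  node 2: ⊤
  node 3: ⊤
  node 4: ⊤
  node 5: ⊤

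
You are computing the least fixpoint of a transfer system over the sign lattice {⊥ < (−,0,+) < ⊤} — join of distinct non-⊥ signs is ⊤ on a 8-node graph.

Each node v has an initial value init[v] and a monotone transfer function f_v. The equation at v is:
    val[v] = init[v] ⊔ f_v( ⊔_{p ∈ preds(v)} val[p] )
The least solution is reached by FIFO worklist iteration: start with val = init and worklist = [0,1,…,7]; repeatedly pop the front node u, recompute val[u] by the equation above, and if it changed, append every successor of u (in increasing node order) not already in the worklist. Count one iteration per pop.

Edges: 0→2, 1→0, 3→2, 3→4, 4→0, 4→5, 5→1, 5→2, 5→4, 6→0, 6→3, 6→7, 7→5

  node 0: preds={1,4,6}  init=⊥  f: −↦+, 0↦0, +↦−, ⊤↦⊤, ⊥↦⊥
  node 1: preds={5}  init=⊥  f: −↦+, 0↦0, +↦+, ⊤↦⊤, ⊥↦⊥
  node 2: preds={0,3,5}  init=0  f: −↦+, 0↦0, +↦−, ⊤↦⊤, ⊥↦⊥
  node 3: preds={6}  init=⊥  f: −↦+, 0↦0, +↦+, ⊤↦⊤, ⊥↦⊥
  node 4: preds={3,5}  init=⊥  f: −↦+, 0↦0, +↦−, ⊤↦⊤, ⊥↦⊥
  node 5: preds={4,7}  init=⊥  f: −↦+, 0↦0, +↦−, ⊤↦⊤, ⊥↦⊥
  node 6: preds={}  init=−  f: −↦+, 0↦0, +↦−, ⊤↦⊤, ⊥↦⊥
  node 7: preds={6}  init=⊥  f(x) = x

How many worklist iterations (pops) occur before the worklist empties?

15

Iteration log — 15 steps:
  step 1. node 0  ⊔preds=−  new=+  old=⊥  +wl: 
  step 2. node 1  ⊔preds=⊥  new=⊥  stable
  step 3. node 2  ⊔preds=+  new=⊤  old=0  +wl: 
  step 4. node 3  ⊔preds=−  new=+  old=⊥  +wl: 2
  step 5. node 4  ⊔preds=+  new=−  old=⊥  +wl: 0
  step 6. node 5  ⊔preds=−  new=+  old=⊥  +wl: 1,4
  step 7. node 6  ⊔preds=⊥  new=−  stable
  step 8. node 7  ⊔preds=−  new=−  old=⊥  +wl: 5
  step 9. node 2  ⊔preds=+  new=⊤  stable
  step 10. node 0  ⊔preds=−  new=+  stable
  step 11. node 1  ⊔preds=+  new=+  old=⊥  +wl: 0
  step 12. node 4  ⊔preds=+  new=−  stable
  step 13. node 5  ⊔preds=−  new=+  stable
  step 14. node 0  ⊔preds=⊤  new=⊤  old=+  +wl: 2
  step 15. node 2  ⊔preds=⊤  new=⊤  stable

Least fixpoint reached:
  node 0: ⊤
  node 1: +
  node 2: ⊤
  node 3: +
  node 4: −
  node 5: +
  node 6: −
  node 7: −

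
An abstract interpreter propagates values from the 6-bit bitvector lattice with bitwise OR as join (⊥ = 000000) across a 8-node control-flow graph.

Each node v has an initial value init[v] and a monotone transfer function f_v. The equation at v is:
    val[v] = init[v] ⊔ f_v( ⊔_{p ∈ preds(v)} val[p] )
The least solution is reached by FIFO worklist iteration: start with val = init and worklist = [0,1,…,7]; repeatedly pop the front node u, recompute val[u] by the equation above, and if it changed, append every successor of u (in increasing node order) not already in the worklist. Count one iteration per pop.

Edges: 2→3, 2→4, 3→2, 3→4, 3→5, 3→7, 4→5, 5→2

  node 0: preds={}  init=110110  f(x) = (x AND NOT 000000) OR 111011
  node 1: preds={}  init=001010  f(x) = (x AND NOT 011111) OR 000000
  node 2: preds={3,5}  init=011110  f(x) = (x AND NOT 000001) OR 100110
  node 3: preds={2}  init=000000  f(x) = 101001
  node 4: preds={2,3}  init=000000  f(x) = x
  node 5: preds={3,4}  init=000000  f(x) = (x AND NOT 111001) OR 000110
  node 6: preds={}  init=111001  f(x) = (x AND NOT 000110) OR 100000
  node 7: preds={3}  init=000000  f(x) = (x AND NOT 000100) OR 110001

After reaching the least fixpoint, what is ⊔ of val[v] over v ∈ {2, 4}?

Trace (9 dequeues):
  [1] u=0 | in 000000 | out 111111 | prev 110110 | push {}
  [2] u=1 | in 000000 | out 001010 | ==
  [3] u=2 | in 000000 | out 111110 | prev 011110 | push {}
  [4] u=3 | in 111110 | out 101001 | prev 000000 | push {2}
  [5] u=4 | in 111111 | out 111111 | prev 000000 | push {}
  [6] u=5 | in 111111 | out 000110 | prev 000000 | push {}
  [7] u=6 | in 000000 | out 111001 | ==
  [8] u=7 | in 101001 | out 111001 | prev 000000 | push {}
  [9] u=2 | in 101111 | out 111110 | ==

Converged values:
  [0] 111111
  [1] 001010
  [2] 111110
  [3] 101001
  [4] 111111
  [5] 000110
  [6] 111001
  [7] 111001

111111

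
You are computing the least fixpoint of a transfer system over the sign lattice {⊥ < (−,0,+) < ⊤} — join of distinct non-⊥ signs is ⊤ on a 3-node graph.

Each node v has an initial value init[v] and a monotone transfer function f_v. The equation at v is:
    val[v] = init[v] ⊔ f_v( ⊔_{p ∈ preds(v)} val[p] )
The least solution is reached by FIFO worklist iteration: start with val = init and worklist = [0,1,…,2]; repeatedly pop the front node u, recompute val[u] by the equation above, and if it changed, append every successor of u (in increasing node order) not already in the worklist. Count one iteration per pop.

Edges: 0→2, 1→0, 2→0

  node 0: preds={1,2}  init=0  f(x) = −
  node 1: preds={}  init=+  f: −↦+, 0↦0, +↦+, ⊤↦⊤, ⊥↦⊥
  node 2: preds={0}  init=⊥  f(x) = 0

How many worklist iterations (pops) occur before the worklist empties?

Worklist (4 pops):
  #1 pop 0: in=+ → ⊤ (was 0); enqueue []
  #2 pop 1: in=⊥ → + (no change)
  #3 pop 2: in=⊤ → 0 (was ⊥); enqueue [0]
  #4 pop 0: in=⊤ → ⊤ (no change)

Fixpoint:
  val[0] = ⊤
  val[1] = +
  val[2] = 0

4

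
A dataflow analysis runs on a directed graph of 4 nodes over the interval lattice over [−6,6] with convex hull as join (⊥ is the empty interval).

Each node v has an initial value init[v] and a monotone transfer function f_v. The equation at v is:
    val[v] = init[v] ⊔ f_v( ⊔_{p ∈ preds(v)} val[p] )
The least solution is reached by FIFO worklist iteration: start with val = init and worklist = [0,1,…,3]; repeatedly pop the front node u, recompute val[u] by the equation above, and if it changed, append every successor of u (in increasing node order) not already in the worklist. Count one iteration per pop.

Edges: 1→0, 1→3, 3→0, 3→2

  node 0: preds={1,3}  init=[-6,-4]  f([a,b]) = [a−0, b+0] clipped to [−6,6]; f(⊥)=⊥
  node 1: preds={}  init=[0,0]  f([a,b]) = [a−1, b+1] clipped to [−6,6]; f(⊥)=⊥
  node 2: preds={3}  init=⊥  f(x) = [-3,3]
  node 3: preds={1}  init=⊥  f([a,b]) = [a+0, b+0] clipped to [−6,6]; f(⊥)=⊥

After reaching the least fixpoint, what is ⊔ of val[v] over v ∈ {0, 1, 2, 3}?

Trace (6 dequeues):
  [1] u=0 | in [0,0] | out [-6,0] | prev [-6,-4] | push {}
  [2] u=1 | in ⊥ | out [0,0] | ==
  [3] u=2 | in ⊥ | out [-3,3] | prev ⊥ | push {}
  [4] u=3 | in [0,0] | out [0,0] | prev ⊥ | push {0,2}
  [5] u=0 | in [0,0] | out [-6,0] | ==
  [6] u=2 | in [0,0] | out [-3,3] | ==

Converged values:
  [0] [-6,0]
  [1] [0,0]
  [2] [-3,3]
  [3] [0,0]

[-6,3]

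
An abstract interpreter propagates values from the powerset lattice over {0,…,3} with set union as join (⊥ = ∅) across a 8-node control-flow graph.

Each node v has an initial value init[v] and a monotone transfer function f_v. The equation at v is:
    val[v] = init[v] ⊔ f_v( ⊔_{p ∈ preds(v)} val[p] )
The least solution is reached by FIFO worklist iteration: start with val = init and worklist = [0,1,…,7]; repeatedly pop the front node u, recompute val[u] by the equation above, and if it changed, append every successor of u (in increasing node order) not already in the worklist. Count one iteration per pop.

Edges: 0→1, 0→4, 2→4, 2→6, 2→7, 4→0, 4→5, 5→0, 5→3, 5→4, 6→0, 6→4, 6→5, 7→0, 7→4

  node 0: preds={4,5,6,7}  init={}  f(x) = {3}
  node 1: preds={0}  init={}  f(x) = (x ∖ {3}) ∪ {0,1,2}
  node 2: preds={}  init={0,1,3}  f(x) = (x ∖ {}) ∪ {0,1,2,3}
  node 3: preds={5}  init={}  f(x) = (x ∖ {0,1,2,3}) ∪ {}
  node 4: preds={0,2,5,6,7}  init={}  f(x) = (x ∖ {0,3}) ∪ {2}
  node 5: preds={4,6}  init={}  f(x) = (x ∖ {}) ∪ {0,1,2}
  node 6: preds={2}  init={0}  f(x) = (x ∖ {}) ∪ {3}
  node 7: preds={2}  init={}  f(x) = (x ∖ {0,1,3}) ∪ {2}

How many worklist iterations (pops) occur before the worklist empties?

Iteration log — 15 steps:
  step 1. node 0  ⊔preds={0}  new={3}  old={}  +wl: 
  step 2. node 1  ⊔preds={3}  new={0,1,2}  old={}  +wl: 
  step 3. node 2  ⊔preds={}  new={0,1,2,3}  old={0,1,3}  +wl: 
  step 4. node 3  ⊔preds={}  new={}  stable
  step 5. node 4  ⊔preds={0,1,2,3}  new={1,2}  old={}  +wl: 0
  step 6. node 5  ⊔preds={0,1,2}  new={0,1,2}  old={}  +wl: 3,4
  step 7. node 6  ⊔preds={0,1,2,3}  new={0,1,2,3}  old={0}  +wl: 5
  step 8. node 7  ⊔preds={0,1,2,3}  new={2}  old={}  +wl: 
  step 9. node 0  ⊔preds={0,1,2,3}  new={3}  stable
  step 10. node 3  ⊔preds={0,1,2}  new={}  stable
  step 11. node 4  ⊔preds={0,1,2,3}  new={1,2}  stable
  step 12. node 5  ⊔preds={0,1,2,3}  new={0,1,2,3}  old={0,1,2}  +wl: 0,3,4
  step 13. node 0  ⊔preds={0,1,2,3}  new={3}  stable
  step 14. node 3  ⊔preds={0,1,2,3}  new={}  stable
  step 15. node 4  ⊔preds={0,1,2,3}  new={1,2}  stable

Least fixpoint reached:
  node 0: {3}
  node 1: {0,1,2}
  node 2: {0,1,2,3}
  node 3: {}
  node 4: {1,2}
  node 5: {0,1,2,3}
  node 6: {0,1,2,3}
  node 7: {2}

15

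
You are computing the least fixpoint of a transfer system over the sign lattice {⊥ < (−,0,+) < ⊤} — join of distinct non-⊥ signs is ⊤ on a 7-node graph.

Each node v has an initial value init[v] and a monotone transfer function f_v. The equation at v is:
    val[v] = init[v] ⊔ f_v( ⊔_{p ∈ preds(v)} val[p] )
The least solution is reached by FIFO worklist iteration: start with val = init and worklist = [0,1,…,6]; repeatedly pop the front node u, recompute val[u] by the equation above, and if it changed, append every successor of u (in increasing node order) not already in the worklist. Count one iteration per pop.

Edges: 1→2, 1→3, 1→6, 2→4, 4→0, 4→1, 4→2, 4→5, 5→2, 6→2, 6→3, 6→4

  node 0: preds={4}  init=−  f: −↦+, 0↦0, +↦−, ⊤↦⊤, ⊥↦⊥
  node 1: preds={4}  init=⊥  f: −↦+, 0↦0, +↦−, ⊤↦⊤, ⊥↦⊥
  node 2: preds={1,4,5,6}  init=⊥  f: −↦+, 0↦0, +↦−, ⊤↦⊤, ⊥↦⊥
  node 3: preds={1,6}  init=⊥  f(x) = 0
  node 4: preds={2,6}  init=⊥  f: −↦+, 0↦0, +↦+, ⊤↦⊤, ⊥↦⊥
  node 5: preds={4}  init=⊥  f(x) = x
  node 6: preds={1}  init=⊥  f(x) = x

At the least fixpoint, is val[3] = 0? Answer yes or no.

Iteration log — 7 steps:
  step 1. node 0  ⊔preds=⊥  new=−  stable
  step 2. node 1  ⊔preds=⊥  new=⊥  stable
  step 3. node 2  ⊔preds=⊥  new=⊥  stable
  step 4. node 3  ⊔preds=⊥  new=0  old=⊥  +wl: 
  step 5. node 4  ⊔preds=⊥  new=⊥  stable
  step 6. node 5  ⊔preds=⊥  new=⊥  stable
  step 7. node 6  ⊔preds=⊥  new=⊥  stable

Least fixpoint reached:
  node 0: −
  node 1: ⊥
  node 2: ⊥
  node 3: 0
  node 4: ⊥
  node 5: ⊥
  node 6: ⊥

yes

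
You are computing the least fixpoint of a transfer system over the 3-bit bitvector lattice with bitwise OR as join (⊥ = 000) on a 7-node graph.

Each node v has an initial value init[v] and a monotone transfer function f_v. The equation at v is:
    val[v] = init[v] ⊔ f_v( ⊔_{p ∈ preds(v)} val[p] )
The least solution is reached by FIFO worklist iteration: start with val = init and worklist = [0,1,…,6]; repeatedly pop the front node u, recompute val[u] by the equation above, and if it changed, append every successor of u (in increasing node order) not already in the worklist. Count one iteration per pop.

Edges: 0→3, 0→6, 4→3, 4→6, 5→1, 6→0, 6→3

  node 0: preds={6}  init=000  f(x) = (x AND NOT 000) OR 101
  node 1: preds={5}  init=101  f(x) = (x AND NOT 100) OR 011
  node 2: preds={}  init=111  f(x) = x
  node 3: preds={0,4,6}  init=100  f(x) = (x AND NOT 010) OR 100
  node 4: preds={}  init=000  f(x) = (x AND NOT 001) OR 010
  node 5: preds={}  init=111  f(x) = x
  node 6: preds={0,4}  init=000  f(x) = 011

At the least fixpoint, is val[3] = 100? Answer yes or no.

no

Iteration log — 11 steps:
  step 1. node 0  ⊔preds=000  new=101  old=000  +wl: 
  step 2. node 1  ⊔preds=111  new=111  old=101  +wl: 
  step 3. node 2  ⊔preds=000  new=111  stable
  step 4. node 3  ⊔preds=101  new=101  old=100  +wl: 
  step 5. node 4  ⊔preds=000  new=010  old=000  +wl: 3
  step 6. node 5  ⊔preds=000  new=111  stable
  step 7. node 6  ⊔preds=111  new=011  old=000  +wl: 0
  step 8. node 3  ⊔preds=111  new=101  stable
  step 9. node 0  ⊔preds=011  new=111  old=101  +wl: 3,6
  step 10. node 3  ⊔preds=111  new=101  stable
  step 11. node 6  ⊔preds=111  new=011  stable

Least fixpoint reached:
  node 0: 111
  node 1: 111
  node 2: 111
  node 3: 101
  node 4: 010
  node 5: 111
  node 6: 011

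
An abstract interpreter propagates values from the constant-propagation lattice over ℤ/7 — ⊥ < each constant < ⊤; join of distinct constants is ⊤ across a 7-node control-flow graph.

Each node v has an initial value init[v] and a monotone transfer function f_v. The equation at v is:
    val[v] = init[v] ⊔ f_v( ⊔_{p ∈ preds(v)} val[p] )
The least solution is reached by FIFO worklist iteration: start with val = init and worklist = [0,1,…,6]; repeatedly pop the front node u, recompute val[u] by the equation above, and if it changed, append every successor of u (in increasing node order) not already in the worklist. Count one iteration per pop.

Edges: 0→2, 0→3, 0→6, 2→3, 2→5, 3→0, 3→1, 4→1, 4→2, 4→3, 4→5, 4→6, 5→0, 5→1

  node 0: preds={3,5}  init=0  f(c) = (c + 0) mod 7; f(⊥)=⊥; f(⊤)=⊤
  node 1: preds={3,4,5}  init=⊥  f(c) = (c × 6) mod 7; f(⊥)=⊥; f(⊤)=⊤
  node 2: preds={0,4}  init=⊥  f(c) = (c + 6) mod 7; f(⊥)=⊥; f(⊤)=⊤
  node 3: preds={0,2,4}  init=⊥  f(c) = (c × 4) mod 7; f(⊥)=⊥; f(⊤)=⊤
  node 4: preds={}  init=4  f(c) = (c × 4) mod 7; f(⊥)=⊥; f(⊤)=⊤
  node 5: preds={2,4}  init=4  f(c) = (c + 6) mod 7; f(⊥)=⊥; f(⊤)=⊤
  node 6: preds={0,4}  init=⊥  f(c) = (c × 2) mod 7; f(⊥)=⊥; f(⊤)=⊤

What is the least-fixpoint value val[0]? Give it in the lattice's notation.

Trace (9 dequeues):
  [1] u=0 | in 4 | out ⊤ | prev 0 | push {}
  [2] u=1 | in 4 | out 3 | prev ⊥ | push {}
  [3] u=2 | in ⊤ | out ⊤ | prev ⊥ | push {}
  [4] u=3 | in ⊤ | out ⊤ | prev ⊥ | push {0,1}
  [5] u=4 | in ⊥ | out 4 | ==
  [6] u=5 | in ⊤ | out ⊤ | prev 4 | push {}
  [7] u=6 | in ⊤ | out ⊤ | prev ⊥ | push {}
  [8] u=0 | in ⊤ | out ⊤ | ==
  [9] u=1 | in ⊤ | out ⊤ | prev 3 | push {}

Converged values:
  [0] ⊤
  [1] ⊤
  [2] ⊤
  [3] ⊤
  [4] 4
  [5] ⊤
  [6] ⊤

⊤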